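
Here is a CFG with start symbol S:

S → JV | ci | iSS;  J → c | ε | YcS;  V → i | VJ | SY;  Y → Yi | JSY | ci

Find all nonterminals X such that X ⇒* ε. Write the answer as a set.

{J}

Directly nullable (have an ε-rule): {J}.
Not nullable: S, V, Y — each has a terminal in every rule's right-hand side or depends on a non-nullable symbol.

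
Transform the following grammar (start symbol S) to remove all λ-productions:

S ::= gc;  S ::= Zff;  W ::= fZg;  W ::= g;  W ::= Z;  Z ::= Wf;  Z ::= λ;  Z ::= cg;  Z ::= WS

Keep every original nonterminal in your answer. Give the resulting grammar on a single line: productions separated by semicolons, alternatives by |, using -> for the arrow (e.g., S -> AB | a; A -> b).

S -> ff | gc | Zff; W -> Z | g | fg | fZg; Z -> S | f | WS | Wf | cg

Nullable set: {W, Z}.
S -> Zff: Z nullable, giving Zff | ff.
W -> Z: Z nullable, giving Z.
W -> fZg: Z nullable, giving fZg | fg.
Drop Z -> λ.
Z -> WS: W nullable, giving S | WS.
Z -> Wf: W nullable, giving Wf | f.
Unchanged (no nullable symbols): S -> gc; W -> g; Z -> cg.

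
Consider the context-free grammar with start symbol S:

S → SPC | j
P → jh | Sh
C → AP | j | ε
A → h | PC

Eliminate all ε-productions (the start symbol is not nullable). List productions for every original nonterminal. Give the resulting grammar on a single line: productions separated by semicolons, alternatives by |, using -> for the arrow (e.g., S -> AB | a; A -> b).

Nullable set: {C}.
S -> SPC: C nullable, giving SP | SPC.
A -> PC: C nullable, giving P | PC.
Drop C -> ε.
Unchanged (no nullable symbols): S -> j; A -> h; C -> AP; C -> j; P -> Sh; P -> jh.

S -> j | SP | SPC; A -> P | h | PC; C -> j | AP; P -> Sh | jh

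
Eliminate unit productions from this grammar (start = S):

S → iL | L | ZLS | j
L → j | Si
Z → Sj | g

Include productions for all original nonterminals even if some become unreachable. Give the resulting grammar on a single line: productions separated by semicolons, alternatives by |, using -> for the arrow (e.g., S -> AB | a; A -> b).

Unit productions: S->L.
Unit pairs (A ⇒* B via units): (S,L).
S: inherits non-unit rules of {L, S} → Si | ZLS | iL | j.
L: inherits non-unit rules of {L} → Si | j.
Z: inherits non-unit rules of {Z} → Sj | g.

S -> j | Si | iL | ZLS; L -> j | Si; Z -> g | Sj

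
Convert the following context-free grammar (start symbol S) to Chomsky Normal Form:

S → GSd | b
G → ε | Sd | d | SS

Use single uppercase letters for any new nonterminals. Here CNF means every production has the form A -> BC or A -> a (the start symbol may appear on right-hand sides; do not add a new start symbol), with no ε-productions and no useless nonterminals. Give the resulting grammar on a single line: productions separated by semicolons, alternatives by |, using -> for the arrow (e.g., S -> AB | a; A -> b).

Nullable: {G}; after ε-elimination: S -> b | Sd | GSd; G -> d | SS | Sd.
No unit productions to eliminate.
TERM: introduce A -> d and substitute in every rule of length ≥2.
BIN: S -> GSA becomes S -> GB, B -> SA.

S -> b | GB | SA; A -> d; B -> SA; G -> d | SA | SS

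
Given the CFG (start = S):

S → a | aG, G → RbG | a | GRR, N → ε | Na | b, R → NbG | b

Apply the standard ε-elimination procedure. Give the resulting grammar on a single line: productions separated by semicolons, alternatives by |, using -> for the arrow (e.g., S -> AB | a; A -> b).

S -> a | aG; G -> a | GRR | RbG; N -> a | b | Na; R -> b | bG | NbG

Nullable set: {N}.
Drop N -> ε.
N -> Na: N nullable, giving Na | a.
R -> NbG: N nullable, giving NbG | bG.
Unchanged (no nullable symbols): S -> a; S -> aG; G -> GRR; G -> RbG; G -> a; N -> b; R -> b.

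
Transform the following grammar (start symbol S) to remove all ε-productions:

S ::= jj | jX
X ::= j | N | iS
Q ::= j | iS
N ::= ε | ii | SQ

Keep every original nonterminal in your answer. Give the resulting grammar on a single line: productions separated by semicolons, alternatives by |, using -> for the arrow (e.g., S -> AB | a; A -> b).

Nullable set: {N, X}.
S -> jX: X nullable, giving j | jX.
Drop N -> ε.
X -> N: N nullable, giving N.
Unchanged (no nullable symbols): S -> jj; N -> SQ; N -> ii; Q -> iS; Q -> j; X -> iS; X -> j.

S -> j | jX | jj; N -> SQ | ii; Q -> j | iS; X -> N | j | iS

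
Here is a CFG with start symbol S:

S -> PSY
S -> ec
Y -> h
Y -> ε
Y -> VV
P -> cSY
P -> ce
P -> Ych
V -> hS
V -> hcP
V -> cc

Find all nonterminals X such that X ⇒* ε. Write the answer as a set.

Directly nullable (have an ε-rule): {Y}.
Not nullable: P, S, V — each has a terminal in every rule's right-hand side or depends on a non-nullable symbol.

{Y}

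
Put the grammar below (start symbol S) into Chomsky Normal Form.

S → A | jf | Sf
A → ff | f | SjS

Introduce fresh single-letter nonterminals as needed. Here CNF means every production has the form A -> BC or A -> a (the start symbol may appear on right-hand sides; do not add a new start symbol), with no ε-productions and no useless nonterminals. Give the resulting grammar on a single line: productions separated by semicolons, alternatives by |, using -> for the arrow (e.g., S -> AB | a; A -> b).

S -> f | BC | CC | SC | SE; B -> j; C -> f; E -> BS

No ε-productions.
After unit-elimination: S -> f | Sf | ff | jf | SjS; A -> f | ff | SjS.
TERM: introduce C -> f, B -> j and substitute in every rule of length ≥2.
BIN: A -> SBS becomes A -> SD, D -> BS; S -> SBS becomes S -> SE, E -> BS.
Drop unreachable/unproductive: A.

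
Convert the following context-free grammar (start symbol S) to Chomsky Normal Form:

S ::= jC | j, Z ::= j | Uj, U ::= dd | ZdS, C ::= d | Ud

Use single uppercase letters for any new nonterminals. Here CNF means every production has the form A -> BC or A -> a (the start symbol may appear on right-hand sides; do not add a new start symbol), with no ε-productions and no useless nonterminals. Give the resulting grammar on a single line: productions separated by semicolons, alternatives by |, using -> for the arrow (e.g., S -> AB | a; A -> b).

S -> j | BC; A -> d; B -> j; C -> d | UA; D -> AS; U -> AA | ZD; Z -> j | UB

No ε-productions.
No unit productions to eliminate.
TERM: introduce A -> d, B -> j and substitute in every rule of length ≥2.
BIN: U -> ZAS becomes U -> ZD, D -> AS.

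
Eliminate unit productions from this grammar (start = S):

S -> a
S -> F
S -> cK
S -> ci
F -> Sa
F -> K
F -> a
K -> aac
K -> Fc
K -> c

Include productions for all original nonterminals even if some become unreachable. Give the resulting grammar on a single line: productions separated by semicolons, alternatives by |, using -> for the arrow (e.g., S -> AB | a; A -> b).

Unit productions: F->K, S->F.
Unit pairs (A ⇒* B via units): (F,K), (S,F), (S,K).
S: inherits non-unit rules of {F, K, S} → Fc | Sa | a | aac | c | cK | ci.
F: inherits non-unit rules of {F, K} → Fc | Sa | a | aac | c.
K: inherits non-unit rules of {K} → Fc | aac | c.

S -> a | c | Fc | Sa | cK | ci | aac; F -> a | c | Fc | Sa | aac; K -> c | Fc | aac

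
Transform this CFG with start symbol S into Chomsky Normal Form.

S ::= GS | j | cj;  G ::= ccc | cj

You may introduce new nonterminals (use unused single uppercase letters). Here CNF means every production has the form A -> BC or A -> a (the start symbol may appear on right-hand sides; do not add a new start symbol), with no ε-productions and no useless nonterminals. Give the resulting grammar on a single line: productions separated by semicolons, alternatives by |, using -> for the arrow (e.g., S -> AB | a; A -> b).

No ε-productions.
No unit productions to eliminate.
TERM: introduce A -> c, B -> j and substitute in every rule of length ≥2.
BIN: G -> AAA becomes G -> AC, C -> AA.

S -> j | AB | GS; A -> c; B -> j; C -> AA; G -> AB | AC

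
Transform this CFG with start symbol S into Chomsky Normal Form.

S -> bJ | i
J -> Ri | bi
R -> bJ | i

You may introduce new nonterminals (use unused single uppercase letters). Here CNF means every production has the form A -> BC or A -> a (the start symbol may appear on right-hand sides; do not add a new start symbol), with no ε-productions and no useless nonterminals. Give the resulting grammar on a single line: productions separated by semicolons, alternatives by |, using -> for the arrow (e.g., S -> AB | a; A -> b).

No ε-productions.
No unit productions to eliminate.
TERM: introduce B -> b, A -> i and substitute in every rule of length ≥2.

S -> i | BJ; A -> i; B -> b; J -> BA | RA; R -> i | BJ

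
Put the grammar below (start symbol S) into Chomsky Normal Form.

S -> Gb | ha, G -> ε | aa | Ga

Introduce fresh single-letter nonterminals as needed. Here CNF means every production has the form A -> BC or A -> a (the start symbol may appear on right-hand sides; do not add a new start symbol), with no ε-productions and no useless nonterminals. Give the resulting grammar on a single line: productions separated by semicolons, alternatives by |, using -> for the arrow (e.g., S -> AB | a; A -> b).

S -> b | CA | GB; A -> a; B -> b; C -> h; G -> a | AA | GA

Nullable: {G}; after ε-elimination: S -> b | Gb | ha; G -> a | Ga | aa.
No unit productions to eliminate.
TERM: introduce A -> a, B -> b, C -> h and substitute in every rule of length ≥2.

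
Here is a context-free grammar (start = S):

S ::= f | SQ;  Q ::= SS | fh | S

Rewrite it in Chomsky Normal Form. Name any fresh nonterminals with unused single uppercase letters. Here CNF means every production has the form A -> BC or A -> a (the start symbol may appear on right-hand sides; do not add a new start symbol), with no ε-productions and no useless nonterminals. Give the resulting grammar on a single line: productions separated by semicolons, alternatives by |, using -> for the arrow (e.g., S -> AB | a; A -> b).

S -> f | SQ; A -> f; B -> h; Q -> f | AB | SQ | SS

No ε-productions.
After unit-elimination: S -> f | SQ; Q -> f | SQ | SS | fh.
TERM: introduce A -> f, B -> h and substitute in every rule of length ≥2.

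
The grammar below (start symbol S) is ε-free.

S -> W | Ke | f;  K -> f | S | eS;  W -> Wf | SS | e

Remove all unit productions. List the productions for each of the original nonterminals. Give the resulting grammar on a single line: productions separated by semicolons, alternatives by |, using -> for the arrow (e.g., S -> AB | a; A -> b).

Unit productions: K->S, S->W.
Unit pairs (A ⇒* B via units): (K,S), (K,W), (S,W).
S: inherits non-unit rules of {S, W} → Ke | SS | Wf | e | f.
K: inherits non-unit rules of {K, S, W} → Ke | SS | Wf | e | eS | f.
W: inherits non-unit rules of {W} → SS | Wf | e.

S -> e | f | Ke | SS | Wf; K -> e | f | Ke | SS | Wf | eS; W -> e | SS | Wf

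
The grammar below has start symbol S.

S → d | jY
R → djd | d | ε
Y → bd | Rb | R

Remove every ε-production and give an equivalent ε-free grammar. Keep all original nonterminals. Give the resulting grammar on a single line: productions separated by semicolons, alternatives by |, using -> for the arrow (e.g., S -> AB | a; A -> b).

Nullable set: {R, Y}.
S -> jY: Y nullable, giving j | jY.
Drop R -> ε.
Y -> R: R nullable, giving R.
Y -> Rb: R nullable, giving Rb | b.
Unchanged (no nullable symbols): S -> d; R -> d; R -> djd; Y -> bd.

S -> d | j | jY; R -> d | djd; Y -> R | b | Rb | bd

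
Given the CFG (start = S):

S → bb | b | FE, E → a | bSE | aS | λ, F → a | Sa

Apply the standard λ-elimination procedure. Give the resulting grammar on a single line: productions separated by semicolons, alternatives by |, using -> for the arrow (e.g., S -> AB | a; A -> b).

S -> F | b | FE | bb; E -> a | aS | bS | bSE; F -> a | Sa

Nullable set: {E}.
S -> FE: E nullable, giving F | FE.
Drop E -> λ.
E -> bSE: E nullable, giving bS | bSE.
Unchanged (no nullable symbols): S -> b; S -> bb; E -> a; E -> aS; F -> Sa; F -> a.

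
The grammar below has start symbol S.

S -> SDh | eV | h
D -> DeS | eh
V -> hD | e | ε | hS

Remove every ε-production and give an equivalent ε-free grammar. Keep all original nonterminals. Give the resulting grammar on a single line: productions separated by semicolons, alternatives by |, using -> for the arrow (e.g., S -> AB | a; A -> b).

S -> e | h | eV | SDh; D -> eh | DeS; V -> e | hD | hS

Nullable set: {V}.
S -> eV: V nullable, giving e | eV.
Drop V -> ε.
Unchanged (no nullable symbols): S -> SDh; S -> h; D -> DeS; D -> eh; V -> e; V -> hD; V -> hS.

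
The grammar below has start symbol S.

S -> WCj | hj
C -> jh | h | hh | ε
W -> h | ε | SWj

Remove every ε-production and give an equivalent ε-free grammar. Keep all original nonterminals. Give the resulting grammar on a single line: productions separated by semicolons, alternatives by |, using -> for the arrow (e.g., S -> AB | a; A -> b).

Nullable set: {C, W}.
S -> WCj: W, C nullable, giving Cj | WCj | Wj | j.
Drop C -> ε.
Drop W -> ε.
W -> SWj: W nullable, giving SWj | Sj.
Unchanged (no nullable symbols): S -> hj; C -> h; C -> hh; C -> jh; W -> h.

S -> j | Cj | Wj | hj | WCj; C -> h | hh | jh; W -> h | Sj | SWj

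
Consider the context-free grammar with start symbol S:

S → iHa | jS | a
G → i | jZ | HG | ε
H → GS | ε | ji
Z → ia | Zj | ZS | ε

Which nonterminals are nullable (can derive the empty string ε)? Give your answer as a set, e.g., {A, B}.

{G, H, Z}

Directly nullable (have an ε-rule): {G, H, Z}.
Not nullable: S — each has a terminal in every rule's right-hand side or depends on a non-nullable symbol.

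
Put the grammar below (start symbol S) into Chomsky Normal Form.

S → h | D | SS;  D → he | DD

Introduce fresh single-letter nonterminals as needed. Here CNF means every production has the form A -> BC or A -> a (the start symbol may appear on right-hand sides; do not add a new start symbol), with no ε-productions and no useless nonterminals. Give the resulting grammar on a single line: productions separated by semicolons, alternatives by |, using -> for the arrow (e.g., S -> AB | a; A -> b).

S -> h | AB | DD | SS; A -> h; B -> e; D -> AB | DD

No ε-productions.
After unit-elimination: S -> h | DD | SS | he; D -> DD | he.
TERM: introduce B -> e, A -> h and substitute in every rule of length ≥2.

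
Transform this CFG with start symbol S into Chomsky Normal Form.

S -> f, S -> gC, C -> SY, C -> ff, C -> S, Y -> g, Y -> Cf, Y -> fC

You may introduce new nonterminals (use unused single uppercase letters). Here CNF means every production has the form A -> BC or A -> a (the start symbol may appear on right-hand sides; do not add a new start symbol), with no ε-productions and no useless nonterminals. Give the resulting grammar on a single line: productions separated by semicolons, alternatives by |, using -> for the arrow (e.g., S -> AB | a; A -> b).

No ε-productions.
After unit-elimination: S -> f | gC; C -> f | SY | ff | gC; Y -> g | Cf | fC.
TERM: introduce A -> f, B -> g and substitute in every rule of length ≥2.

S -> f | BC; A -> f; B -> g; C -> f | AA | BC | SY; Y -> g | AC | CA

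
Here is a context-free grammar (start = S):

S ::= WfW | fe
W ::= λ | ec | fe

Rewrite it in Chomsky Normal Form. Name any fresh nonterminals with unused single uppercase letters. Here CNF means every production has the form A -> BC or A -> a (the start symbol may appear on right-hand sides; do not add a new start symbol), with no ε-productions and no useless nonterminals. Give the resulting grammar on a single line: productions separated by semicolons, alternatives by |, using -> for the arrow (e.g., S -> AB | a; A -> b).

Nullable: {W}; after ε-elimination: S -> f | Wf | fW | fe | WfW; W -> ec | fe.
No unit productions to eliminate.
TERM: introduce C -> c, B -> e, A -> f and substitute in every rule of length ≥2.
BIN: S -> WAW becomes S -> WD, D -> AW.

S -> f | AB | AW | WA | WD; A -> f; B -> e; C -> c; D -> AW; W -> AB | BC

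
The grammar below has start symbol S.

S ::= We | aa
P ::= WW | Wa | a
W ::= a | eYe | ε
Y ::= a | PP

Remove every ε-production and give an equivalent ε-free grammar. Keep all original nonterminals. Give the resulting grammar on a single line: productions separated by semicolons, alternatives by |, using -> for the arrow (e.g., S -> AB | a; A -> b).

S -> e | We | aa; P -> W | a | WW | Wa; W -> a | ee | eYe; Y -> P | a | PP

Nullable set: {P, W, Y}.
S -> We: W nullable, giving We | e.
P -> WW: W, W nullable, giving W | WW.
P -> Wa: W nullable, giving Wa | a.
Drop W -> ε.
W -> eYe: Y nullable, giving eYe | ee.
Y -> PP: P, P nullable, giving P | PP.
Unchanged (no nullable symbols): S -> aa; P -> a; W -> a; Y -> a.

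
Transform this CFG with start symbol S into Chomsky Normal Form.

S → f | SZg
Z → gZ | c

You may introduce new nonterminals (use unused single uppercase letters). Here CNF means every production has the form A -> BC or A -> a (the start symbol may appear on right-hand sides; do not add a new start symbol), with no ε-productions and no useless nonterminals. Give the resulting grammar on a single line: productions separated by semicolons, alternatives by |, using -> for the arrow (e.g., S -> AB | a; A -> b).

S -> f | SB; A -> g; B -> ZA; Z -> c | AZ

No ε-productions.
No unit productions to eliminate.
TERM: introduce A -> g and substitute in every rule of length ≥2.
BIN: S -> SZA becomes S -> SB, B -> ZA.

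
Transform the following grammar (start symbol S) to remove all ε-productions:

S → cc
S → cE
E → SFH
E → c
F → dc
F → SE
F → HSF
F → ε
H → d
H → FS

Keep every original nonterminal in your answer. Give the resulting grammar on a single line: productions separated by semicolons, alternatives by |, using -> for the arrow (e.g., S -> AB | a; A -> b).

S -> cE | cc; E -> c | SH | SFH; F -> HS | SE | dc | HSF; H -> S | d | FS

Nullable set: {F}.
E -> SFH: F nullable, giving SFH | SH.
Drop F -> ε.
F -> HSF: F nullable, giving HS | HSF.
H -> FS: F nullable, giving FS | S.
Unchanged (no nullable symbols): S -> cE; S -> cc; E -> c; F -> SE; F -> dc; H -> d.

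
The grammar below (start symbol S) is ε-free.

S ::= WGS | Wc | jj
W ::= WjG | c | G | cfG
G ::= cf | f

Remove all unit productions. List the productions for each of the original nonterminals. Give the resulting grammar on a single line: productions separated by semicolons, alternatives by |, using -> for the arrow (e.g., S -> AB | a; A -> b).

S -> Wc | jj | WGS; G -> f | cf; W -> c | f | cf | WjG | cfG

Unit productions: W->G.
Unit pairs (A ⇒* B via units): (W,G).
S: inherits non-unit rules of {S} → WGS | Wc | jj.
G: inherits non-unit rules of {G} → cf | f.
W: inherits non-unit rules of {G, W} → WjG | c | cf | cfG | f.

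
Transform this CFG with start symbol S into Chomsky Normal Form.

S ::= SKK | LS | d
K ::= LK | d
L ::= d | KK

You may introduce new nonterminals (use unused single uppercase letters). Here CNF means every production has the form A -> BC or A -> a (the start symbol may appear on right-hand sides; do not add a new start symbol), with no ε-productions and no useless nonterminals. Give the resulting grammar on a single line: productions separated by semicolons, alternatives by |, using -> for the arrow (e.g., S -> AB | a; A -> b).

S -> d | LS | SA; A -> KK; K -> d | LK; L -> d | KK

No ε-productions.
No unit productions to eliminate.
BIN: S -> SKK becomes S -> SA, A -> KK.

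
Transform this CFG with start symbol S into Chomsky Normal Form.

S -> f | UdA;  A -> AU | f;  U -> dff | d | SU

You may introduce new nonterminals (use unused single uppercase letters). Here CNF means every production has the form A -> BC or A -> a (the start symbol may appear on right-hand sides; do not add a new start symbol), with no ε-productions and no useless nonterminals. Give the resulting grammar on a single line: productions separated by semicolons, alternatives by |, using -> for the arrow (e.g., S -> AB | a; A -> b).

S -> f | UD; A -> f | AU; B -> d; C -> f; D -> BA; E -> CC; U -> d | BE | SU

No ε-productions.
No unit productions to eliminate.
TERM: introduce B -> d, C -> f and substitute in every rule of length ≥2.
BIN: S -> UBA becomes S -> UD, D -> BA; U -> BCC becomes U -> BE, E -> CC.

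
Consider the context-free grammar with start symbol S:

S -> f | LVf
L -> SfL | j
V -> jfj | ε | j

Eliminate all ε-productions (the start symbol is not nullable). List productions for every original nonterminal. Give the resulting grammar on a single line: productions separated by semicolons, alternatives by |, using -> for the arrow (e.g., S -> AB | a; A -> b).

S -> f | Lf | LVf; L -> j | SfL; V -> j | jfj

Nullable set: {V}.
S -> LVf: V nullable, giving LVf | Lf.
Drop V -> ε.
Unchanged (no nullable symbols): S -> f; L -> SfL; L -> j; V -> j; V -> jfj.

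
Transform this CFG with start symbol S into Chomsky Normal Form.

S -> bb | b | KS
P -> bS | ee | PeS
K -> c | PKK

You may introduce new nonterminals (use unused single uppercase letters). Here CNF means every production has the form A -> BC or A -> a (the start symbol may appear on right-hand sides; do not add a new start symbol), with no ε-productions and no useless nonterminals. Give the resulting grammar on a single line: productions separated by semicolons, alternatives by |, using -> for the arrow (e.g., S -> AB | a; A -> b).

No ε-productions.
No unit productions to eliminate.
TERM: introduce B -> b, A -> e and substitute in every rule of length ≥2.
BIN: K -> PKK becomes K -> PC, C -> KK; P -> PAS becomes P -> PD, D -> AS.

S -> b | BB | KS; A -> e; B -> b; C -> KK; D -> AS; K -> c | PC; P -> AA | BS | PD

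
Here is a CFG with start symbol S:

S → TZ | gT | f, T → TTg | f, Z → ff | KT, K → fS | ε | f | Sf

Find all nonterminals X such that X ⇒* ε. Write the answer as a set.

Directly nullable (have an ε-rule): {K}.
Not nullable: S, T, Z — each has a terminal in every rule's right-hand side or depends on a non-nullable symbol.

{K}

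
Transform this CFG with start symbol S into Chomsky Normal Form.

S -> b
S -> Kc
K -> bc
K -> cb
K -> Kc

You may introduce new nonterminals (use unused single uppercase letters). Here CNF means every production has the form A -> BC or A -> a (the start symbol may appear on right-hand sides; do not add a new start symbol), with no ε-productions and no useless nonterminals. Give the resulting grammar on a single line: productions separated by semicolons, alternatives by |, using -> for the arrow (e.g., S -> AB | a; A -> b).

No ε-productions.
No unit productions to eliminate.
TERM: introduce B -> b, A -> c and substitute in every rule of length ≥2.

S -> b | KA; A -> c; B -> b; K -> AB | BA | KA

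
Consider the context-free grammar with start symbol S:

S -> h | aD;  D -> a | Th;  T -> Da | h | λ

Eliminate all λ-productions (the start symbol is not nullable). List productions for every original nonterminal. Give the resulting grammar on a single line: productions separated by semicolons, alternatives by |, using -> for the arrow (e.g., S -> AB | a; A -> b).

S -> h | aD; D -> a | h | Th; T -> h | Da

Nullable set: {T}.
D -> Th: T nullable, giving Th | h.
Drop T -> λ.
Unchanged (no nullable symbols): S -> aD; S -> h; D -> a; T -> Da; T -> h.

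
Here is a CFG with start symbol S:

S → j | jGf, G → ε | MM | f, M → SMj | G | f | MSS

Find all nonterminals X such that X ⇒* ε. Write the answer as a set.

Directly nullable (have an ε-rule): {G}.
M is nullable via M -> G (every symbol on the right is already known nullable).
Not nullable: S — each has a terminal in every rule's right-hand side or depends on a non-nullable symbol.

{G, M}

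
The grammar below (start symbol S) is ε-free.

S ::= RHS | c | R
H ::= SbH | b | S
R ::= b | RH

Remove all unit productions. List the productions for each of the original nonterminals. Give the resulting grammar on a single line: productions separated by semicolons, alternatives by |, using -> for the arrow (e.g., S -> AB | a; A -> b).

Unit productions: H->S, S->R.
Unit pairs (A ⇒* B via units): (H,R), (H,S), (S,R).
S: inherits non-unit rules of {R, S} → RH | RHS | b | c.
H: inherits non-unit rules of {H, R, S} → RH | RHS | SbH | b | c.
R: inherits non-unit rules of {R} → RH | b.

S -> b | c | RH | RHS; H -> b | c | RH | RHS | SbH; R -> b | RH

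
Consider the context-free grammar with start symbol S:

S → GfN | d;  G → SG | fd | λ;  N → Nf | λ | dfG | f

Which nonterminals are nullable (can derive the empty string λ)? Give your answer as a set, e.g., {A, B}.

{G, N}

Directly nullable (have an ε-rule): {G, N}.
Not nullable: S — each has a terminal in every rule's right-hand side or depends on a non-nullable symbol.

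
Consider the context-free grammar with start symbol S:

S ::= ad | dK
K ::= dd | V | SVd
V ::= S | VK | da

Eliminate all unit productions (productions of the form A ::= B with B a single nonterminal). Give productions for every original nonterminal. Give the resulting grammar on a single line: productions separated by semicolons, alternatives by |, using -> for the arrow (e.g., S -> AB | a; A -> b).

S -> ad | dK; K -> VK | ad | dK | da | dd | SVd; V -> VK | ad | dK | da

Unit productions: K->V, V->S.
Unit pairs (A ⇒* B via units): (K,S), (K,V), (V,S).
S: inherits non-unit rules of {S} → ad | dK.
K: inherits non-unit rules of {K, S, V} → SVd | VK | ad | dK | da | dd.
V: inherits non-unit rules of {S, V} → VK | ad | dK | da.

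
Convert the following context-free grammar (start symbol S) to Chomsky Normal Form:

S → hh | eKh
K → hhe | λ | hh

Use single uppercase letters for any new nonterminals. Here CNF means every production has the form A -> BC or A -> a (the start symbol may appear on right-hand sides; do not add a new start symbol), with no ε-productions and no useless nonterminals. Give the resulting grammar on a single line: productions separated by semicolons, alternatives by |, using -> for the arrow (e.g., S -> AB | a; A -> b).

Nullable: {K}; after ε-elimination: S -> eh | hh | eKh; K -> hh | hhe.
No unit productions to eliminate.
TERM: introduce B -> e, A -> h and substitute in every rule of length ≥2.
BIN: K -> AAB becomes K -> AC, C -> AB; S -> BKA becomes S -> BD, D -> KA.

S -> AA | BA | BD; A -> h; B -> e; C -> AB; D -> KA; K -> AA | AC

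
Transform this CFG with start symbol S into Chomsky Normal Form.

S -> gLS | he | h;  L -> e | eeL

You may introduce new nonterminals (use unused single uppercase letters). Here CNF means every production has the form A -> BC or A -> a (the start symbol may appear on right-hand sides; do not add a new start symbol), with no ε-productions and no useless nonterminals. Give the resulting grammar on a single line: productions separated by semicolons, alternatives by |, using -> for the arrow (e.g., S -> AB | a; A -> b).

S -> h | BE | CA; A -> e; B -> g; C -> h; D -> AL; E -> LS; L -> e | AD

No ε-productions.
No unit productions to eliminate.
TERM: introduce A -> e, B -> g, C -> h and substitute in every rule of length ≥2.
BIN: L -> AAL becomes L -> AD, D -> AL; S -> BLS becomes S -> BE, E -> LS.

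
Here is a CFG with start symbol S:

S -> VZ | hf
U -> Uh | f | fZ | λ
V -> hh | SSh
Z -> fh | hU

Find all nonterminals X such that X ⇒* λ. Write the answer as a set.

{U}

Directly nullable (have an ε-rule): {U}.
Not nullable: S, V, Z — each has a terminal in every rule's right-hand side or depends on a non-nullable symbol.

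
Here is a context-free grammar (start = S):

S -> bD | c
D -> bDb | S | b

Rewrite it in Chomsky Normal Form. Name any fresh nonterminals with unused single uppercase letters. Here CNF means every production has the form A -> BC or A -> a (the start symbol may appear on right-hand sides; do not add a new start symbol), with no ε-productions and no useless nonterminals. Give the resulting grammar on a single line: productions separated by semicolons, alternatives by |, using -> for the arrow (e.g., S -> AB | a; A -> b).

No ε-productions.
After unit-elimination: S -> c | bD; D -> b | c | bD | bDb.
TERM: introduce A -> b and substitute in every rule of length ≥2.
BIN: D -> ADA becomes D -> AB, B -> DA.

S -> c | AD; A -> b; B -> DA; D -> b | c | AB | AD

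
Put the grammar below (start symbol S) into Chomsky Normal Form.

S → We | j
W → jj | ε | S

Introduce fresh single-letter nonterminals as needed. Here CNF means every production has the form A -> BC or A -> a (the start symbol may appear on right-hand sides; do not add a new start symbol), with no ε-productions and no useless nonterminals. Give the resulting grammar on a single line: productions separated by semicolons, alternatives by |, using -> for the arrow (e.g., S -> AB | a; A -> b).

Nullable: {W}; after ε-elimination: S -> e | j | We; W -> S | jj.
After unit-elimination: S -> e | j | We; W -> e | j | We | jj.
TERM: introduce A -> e, B -> j and substitute in every rule of length ≥2.

S -> e | j | WA; A -> e; B -> j; W -> e | j | BB | WA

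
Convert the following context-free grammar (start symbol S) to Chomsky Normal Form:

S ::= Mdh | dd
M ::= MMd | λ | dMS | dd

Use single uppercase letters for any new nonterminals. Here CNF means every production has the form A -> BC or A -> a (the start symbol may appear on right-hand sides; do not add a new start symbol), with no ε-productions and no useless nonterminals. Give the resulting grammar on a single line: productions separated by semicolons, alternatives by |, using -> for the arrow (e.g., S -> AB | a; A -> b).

S -> AA | AB | ME; A -> d; B -> h; C -> MS; D -> MA; E -> AB; M -> d | AA | AC | AS | MA | MD

Nullable: {M}; after ε-elimination: S -> dd | dh | Mdh; M -> d | Md | dS | dd | MMd | dMS.
No unit productions to eliminate.
TERM: introduce A -> d, B -> h and substitute in every rule of length ≥2.
BIN: M -> AMS becomes M -> AC, C -> MS; M -> MMA becomes M -> MD, D -> MA; S -> MAB becomes S -> ME, E -> AB.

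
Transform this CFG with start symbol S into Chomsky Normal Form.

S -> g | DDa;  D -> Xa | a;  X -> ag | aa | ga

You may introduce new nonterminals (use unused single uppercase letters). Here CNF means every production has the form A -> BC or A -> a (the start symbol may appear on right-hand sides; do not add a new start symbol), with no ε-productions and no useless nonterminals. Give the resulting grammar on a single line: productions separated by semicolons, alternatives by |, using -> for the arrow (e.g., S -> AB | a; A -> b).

S -> g | DC; A -> a; B -> g; C -> DA; D -> a | XA; X -> AA | AB | BA

No ε-productions.
No unit productions to eliminate.
TERM: introduce A -> a, B -> g and substitute in every rule of length ≥2.
BIN: S -> DDA becomes S -> DC, C -> DA.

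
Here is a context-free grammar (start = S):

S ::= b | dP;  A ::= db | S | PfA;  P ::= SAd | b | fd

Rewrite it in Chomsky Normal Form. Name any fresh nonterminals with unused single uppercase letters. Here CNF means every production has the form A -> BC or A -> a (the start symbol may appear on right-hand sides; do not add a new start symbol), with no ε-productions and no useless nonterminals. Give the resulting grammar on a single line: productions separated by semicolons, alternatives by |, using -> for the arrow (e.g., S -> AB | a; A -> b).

S -> b | CP; A -> b | CD | CP | PE; B -> f; C -> d; D -> b; E -> BA; F -> AC; P -> b | BC | SF

No ε-productions.
After unit-elimination: S -> b | dP; A -> b | dP | db | PfA; P -> b | fd | SAd.
TERM: introduce D -> b, C -> d, B -> f and substitute in every rule of length ≥2.
BIN: A -> PBA becomes A -> PE, E -> BA; P -> SAC becomes P -> SF, F -> AC.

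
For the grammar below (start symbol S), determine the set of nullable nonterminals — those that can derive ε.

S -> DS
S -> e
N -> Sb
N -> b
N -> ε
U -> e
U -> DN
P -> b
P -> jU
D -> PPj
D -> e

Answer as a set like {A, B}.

Directly nullable (have an ε-rule): {N}.
Not nullable: D, P, S, U — each has a terminal in every rule's right-hand side or depends on a non-nullable symbol.

{N}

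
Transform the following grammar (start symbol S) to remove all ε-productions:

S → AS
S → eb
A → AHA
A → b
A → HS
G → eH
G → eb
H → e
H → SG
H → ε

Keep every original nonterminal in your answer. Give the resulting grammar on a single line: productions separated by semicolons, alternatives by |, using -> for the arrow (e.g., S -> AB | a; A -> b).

S -> AS | eb; A -> S | b | AA | HS | AHA; G -> e | eH | eb; H -> e | SG

Nullable set: {H}.
A -> AHA: H nullable, giving AA | AHA.
A -> HS: H nullable, giving HS | S.
G -> eH: H nullable, giving e | eH.
Drop H -> ε.
Unchanged (no nullable symbols): S -> AS; S -> eb; A -> b; G -> eb; H -> SG; H -> e.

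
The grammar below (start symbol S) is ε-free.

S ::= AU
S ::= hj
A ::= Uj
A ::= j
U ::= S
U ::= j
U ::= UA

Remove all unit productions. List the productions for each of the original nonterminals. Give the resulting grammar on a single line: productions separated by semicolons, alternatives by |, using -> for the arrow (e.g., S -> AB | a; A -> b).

S -> AU | hj; A -> j | Uj; U -> j | AU | UA | hj

Unit productions: U->S.
Unit pairs (A ⇒* B via units): (U,S).
S: inherits non-unit rules of {S} → AU | hj.
A: inherits non-unit rules of {A} → Uj | j.
U: inherits non-unit rules of {S, U} → AU | UA | hj | j.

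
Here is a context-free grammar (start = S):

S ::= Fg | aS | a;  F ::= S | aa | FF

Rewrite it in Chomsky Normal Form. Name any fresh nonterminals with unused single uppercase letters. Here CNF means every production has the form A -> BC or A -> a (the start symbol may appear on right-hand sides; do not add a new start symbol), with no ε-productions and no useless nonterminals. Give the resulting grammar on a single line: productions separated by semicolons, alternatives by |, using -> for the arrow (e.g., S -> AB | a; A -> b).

S -> a | BS | FA; A -> g; B -> a; F -> a | BB | BS | FA | FF

No ε-productions.
After unit-elimination: S -> a | Fg | aS; F -> a | FF | Fg | aS | aa.
TERM: introduce B -> a, A -> g and substitute in every rule of length ≥2.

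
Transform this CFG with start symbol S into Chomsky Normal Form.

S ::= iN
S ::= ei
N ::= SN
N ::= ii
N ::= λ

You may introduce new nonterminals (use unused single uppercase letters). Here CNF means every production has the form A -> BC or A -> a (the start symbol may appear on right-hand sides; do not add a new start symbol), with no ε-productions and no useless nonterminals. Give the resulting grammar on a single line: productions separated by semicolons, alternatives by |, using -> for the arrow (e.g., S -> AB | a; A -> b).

S -> i | AB | BN; A -> e; B -> i; N -> i | AB | BB | BN | SN

Nullable: {N}; after ε-elimination: S -> i | ei | iN; N -> S | SN | ii.
After unit-elimination: S -> i | ei | iN; N -> i | SN | ei | iN | ii.
TERM: introduce A -> e, B -> i and substitute in every rule of length ≥2.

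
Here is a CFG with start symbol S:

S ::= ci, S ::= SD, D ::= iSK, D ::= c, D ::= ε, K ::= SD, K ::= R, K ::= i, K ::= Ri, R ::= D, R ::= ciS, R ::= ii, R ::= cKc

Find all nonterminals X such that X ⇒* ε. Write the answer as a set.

Directly nullable (have an ε-rule): {D}.
R is nullable via R -> D (every symbol on the right is already known nullable).
K is nullable via K -> R (every symbol on the right is already known nullable).
Not nullable: S — each has a terminal in every rule's right-hand side or depends on a non-nullable symbol.

{D, K, R}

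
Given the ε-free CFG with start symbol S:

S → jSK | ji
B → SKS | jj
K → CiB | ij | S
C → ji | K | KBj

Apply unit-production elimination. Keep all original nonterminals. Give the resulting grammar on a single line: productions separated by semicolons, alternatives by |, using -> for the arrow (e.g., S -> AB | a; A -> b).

Unit productions: C->K, K->S.
Unit pairs (A ⇒* B via units): (C,K), (C,S), (K,S).
S: inherits non-unit rules of {S} → jSK | ji.
B: inherits non-unit rules of {B} → SKS | jj.
C: inherits non-unit rules of {C, K, S} → CiB | KBj | ij | jSK | ji.
K: inherits non-unit rules of {K, S} → CiB | ij | jSK | ji.

S -> ji | jSK; B -> jj | SKS; C -> ij | ji | CiB | KBj | jSK; K -> ij | ji | CiB | jSK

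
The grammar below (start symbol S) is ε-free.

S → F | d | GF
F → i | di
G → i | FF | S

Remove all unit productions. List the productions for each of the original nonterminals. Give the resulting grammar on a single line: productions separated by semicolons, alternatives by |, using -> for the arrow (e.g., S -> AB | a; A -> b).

Unit productions: G->S, S->F.
Unit pairs (A ⇒* B via units): (G,F), (G,S), (S,F).
S: inherits non-unit rules of {F, S} → GF | d | di | i.
F: inherits non-unit rules of {F} → di | i.
G: inherits non-unit rules of {F, G, S} → FF | GF | d | di | i.

S -> d | i | GF | di; F -> i | di; G -> d | i | FF | GF | di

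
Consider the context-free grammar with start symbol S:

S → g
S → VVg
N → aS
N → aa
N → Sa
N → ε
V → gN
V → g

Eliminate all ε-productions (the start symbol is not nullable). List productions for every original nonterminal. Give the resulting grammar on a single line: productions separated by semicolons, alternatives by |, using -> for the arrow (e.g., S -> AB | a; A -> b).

Nullable set: {N}.
Drop N -> ε.
V -> gN: N nullable, giving g | gN.
Unchanged (no nullable symbols): S -> VVg; S -> g; N -> Sa; N -> aS; N -> aa; V -> g.

S -> g | VVg; N -> Sa | aS | aa; V -> g | gN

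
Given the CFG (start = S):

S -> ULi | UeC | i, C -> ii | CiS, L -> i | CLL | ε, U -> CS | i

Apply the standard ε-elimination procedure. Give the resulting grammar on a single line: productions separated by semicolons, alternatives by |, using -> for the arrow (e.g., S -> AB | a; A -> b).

S -> i | Ui | ULi | UeC; C -> ii | CiS; L -> C | i | CL | CLL; U -> i | CS

Nullable set: {L}.
S -> ULi: L nullable, giving ULi | Ui.
Drop L -> ε.
L -> CLL: L, L nullable, giving C | CL | CLL.
Unchanged (no nullable symbols): S -> UeC; S -> i; C -> CiS; C -> ii; L -> i; U -> CS; U -> i.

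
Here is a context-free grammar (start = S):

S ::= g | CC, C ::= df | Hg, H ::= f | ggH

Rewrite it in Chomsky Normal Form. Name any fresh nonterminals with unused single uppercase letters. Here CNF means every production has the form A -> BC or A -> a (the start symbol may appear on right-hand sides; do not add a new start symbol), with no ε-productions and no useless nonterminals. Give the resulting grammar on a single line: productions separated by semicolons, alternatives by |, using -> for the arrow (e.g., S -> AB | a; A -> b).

No ε-productions.
No unit productions to eliminate.
TERM: introduce B -> d, D -> f, A -> g and substitute in every rule of length ≥2.
BIN: H -> AAH becomes H -> AE, E -> AH.

S -> g | CC; A -> g; B -> d; C -> BD | HA; D -> f; E -> AH; H -> f | AE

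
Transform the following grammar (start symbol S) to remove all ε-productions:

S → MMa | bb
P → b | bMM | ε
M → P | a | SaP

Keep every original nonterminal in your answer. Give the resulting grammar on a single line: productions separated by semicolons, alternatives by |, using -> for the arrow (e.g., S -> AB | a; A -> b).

S -> a | Ma | bb | MMa; M -> P | a | Sa | SaP; P -> b | bM | bMM

Nullable set: {M, P}.
S -> MMa: M, M nullable, giving MMa | Ma | a.
M -> P: P nullable, giving P.
M -> SaP: P nullable, giving Sa | SaP.
Drop P -> ε.
P -> bMM: M, M nullable, giving b | bM | bMM.
Unchanged (no nullable symbols): S -> bb; M -> a; P -> b.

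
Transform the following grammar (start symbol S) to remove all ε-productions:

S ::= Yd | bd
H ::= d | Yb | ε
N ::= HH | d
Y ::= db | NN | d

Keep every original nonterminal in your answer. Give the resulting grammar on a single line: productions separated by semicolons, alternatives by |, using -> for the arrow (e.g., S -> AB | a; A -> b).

S -> d | Yd | bd; H -> b | d | Yb; N -> H | d | HH; Y -> N | d | NN | db

Nullable set: {H, N, Y}.
S -> Yd: Y nullable, giving Yd | d.
Drop H -> ε.
H -> Yb: Y nullable, giving Yb | b.
N -> HH: H, H nullable, giving H | HH.
Y -> NN: N, N nullable, giving N | NN.
Unchanged (no nullable symbols): S -> bd; H -> d; N -> d; Y -> d; Y -> db.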